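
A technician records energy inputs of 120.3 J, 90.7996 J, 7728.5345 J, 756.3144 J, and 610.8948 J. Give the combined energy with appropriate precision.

9306.8 J

120.3 J + 90.7996 J + 7728.5345 J + 756.3144 J + 610.8948 J = 9306.8433 J.
Addition/subtraction keeps the fewest decimal places: 120.3 → 1 decimal place, 90.7996 → 4 decimal places, 7728.5345 → 4 decimal places, 756.3144 → 4 decimal places, 610.8948 → 4 decimal places; limit is 1.
Rounded to 1 decimal place: 9306.8 J.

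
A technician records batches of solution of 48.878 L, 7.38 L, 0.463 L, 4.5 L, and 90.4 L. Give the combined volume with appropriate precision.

151.6 L

48.878 L + 7.38 L + 0.463 L + 4.5 L + 90.4 L = 151.621 L.
Addition/subtraction keeps the fewest decimal places: 48.878 → 3 decimal places, 7.38 → 2 decimal places, 0.463 → 3 decimal places, 4.5 → 1 decimal place, 90.4 → 1 decimal place; limit is 1.
Rounded to 1 decimal place: 151.6 L.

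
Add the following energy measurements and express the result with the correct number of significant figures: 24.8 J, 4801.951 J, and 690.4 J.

24.8 J + 4801.951 J + 690.4 J = 5517.151 J.
Addition/subtraction keeps the fewest decimal places: 24.8 → 1 decimal place, 4801.951 → 3 decimal places, 690.4 → 1 decimal place; limit is 1.
Rounded to 1 decimal place: 5517.2 J.

5517.2 J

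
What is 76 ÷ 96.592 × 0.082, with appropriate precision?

76 ÷ 96.592 × 0.082 = 0.0645188007288…
Multiplication/division keeps the fewest significant figures: 76 → 2 s.f., 96.592 → 5 s.f., 0.082 → 2 s.f.; limit is 2.
Rounded to 2 significant figures: 0.065.

0.065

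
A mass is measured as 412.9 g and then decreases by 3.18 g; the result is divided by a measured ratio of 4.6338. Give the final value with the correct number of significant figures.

412.9 g − 3.18 g = 409.72 g; the difference is limited to 1 decimal place (4 s.f.).
Carrying full precision, 409.72 ÷ 4.6338 = 88.4198713799… g; 4.6338 has 5 s.f., so the result keeps min(4, 5) = 4 s.f.
Rounded to 4 significant figures: 88.42 g.

88.42 g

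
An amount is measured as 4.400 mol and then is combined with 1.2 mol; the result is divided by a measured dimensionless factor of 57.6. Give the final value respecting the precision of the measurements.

0.097 mol

4.400 mol + 1.2 mol = 5.600 mol; the sum is limited to 1 decimal place (2 s.f.).
Carrying full precision, 5.600 ÷ 57.6 = 0.0972222222222… mol; 57.6 has 3 s.f., so the result keeps min(2, 3) = 2 s.f.
Rounded to 2 significant figures: 0.097 mol.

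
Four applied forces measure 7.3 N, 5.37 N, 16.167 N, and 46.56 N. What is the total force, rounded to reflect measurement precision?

75.4 N

7.3 N + 5.37 N + 16.167 N + 46.56 N = 75.397 N.
Addition/subtraction keeps the fewest decimal places: 7.3 → 1 decimal place, 5.37 → 2 decimal places, 16.167 → 3 decimal places, 46.56 → 2 decimal places; limit is 1.
Rounded to 1 decimal place: 75.4 N.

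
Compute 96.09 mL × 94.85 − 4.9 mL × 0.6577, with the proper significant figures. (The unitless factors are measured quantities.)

9.111 × 10³ mL

96.09 × 94.85 = 9114.1365 → 9114 mL (4 s.f., last digit at the 10^0 place).
4.9 × 0.6577 = 3.22273 → 3.2 mL (2 s.f., last digit at the 10^-1 place).
Difference: 9110.91377 mL; keep the coarser place, 10^0.
Result: 9.111 × 10³ mL.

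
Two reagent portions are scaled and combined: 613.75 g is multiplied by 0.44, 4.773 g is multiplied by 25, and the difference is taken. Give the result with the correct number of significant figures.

613.75 × 0.44 = 270.05 → 2.7 × 10² g (2 s.f., last digit at the 10^1 place).
4.773 × 25 = 119.325 → 1.2 × 10² g (2 s.f., last digit at the 10^1 place).
Difference: 150.725 g; keep the coarser place, 10^1.
Result: 1.5 × 10² g.

1.5 × 10² g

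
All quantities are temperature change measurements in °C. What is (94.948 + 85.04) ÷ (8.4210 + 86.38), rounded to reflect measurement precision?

94.948 + 85.04 = 179.988, limited to 2 d.p. → 5 s.f.; 8.4210 + 86.38 = 94.8010, limited to 2 d.p. → 4 s.f.
Carrying full precision, 179.988 ÷ 94.8010 = 1.89858756764…; keep min(5, 4) = 4 s.f.
Rounded to 4 significant figures: 1.899.

1.899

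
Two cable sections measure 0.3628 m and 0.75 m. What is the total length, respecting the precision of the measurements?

1.11 m

0.3628 m + 0.75 m = 1.1128 m.
Addition/subtraction keeps the fewest decimal places: 0.3628 → 4 decimal places, 0.75 → 2 decimal places; limit is 2.
Rounded to 2 decimal places: 1.11 m.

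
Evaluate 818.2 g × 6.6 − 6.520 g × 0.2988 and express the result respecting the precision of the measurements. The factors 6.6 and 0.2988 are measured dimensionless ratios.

5.4 × 10³ g

818.2 × 6.6 = 5400.12 → 5.4 × 10³ g (2 s.f., last digit at the 10^2 place).
6.520 × 0.2988 = 1.948176 → 1.948 g (4 s.f., last digit at the 10^-3 place).
Difference: 5398.171824 g; keep the coarser place, 10^2.
Result: 5.4 × 10³ g.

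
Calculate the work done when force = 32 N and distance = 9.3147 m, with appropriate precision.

3.0 × 10^2 J

work done = 32 N × 9.3147 m = 298.0704 J.
32 has 2 significant figures; 9.3147 has 5.
Division/multiplication keeps the fewest: 2 significant figures.
Rounded: 3.0 × 10^2 J.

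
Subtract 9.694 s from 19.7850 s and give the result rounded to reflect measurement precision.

10.091 s

19.7850 s − 9.694 s = 10.0910 s.
Addition/subtraction keeps the fewest decimal places: 19.7850 → 4 decimal places, 9.694 → 3 decimal places; limit is 3.
Rounded to 3 decimal places: 10.091 s.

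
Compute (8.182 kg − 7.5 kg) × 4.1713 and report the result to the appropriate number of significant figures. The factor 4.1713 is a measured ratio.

8.182 kg − 7.5 kg = 0.682 kg; the difference is limited to 1 decimal place (1 s.f.).
Carrying full precision, 0.682 × 4.1713 = 2.8448266 kg; 4.1713 has 5 s.f., so the result keeps min(1, 5) = 1 s.f.
Rounded to 1 significant figure: 3 kg.

3 kg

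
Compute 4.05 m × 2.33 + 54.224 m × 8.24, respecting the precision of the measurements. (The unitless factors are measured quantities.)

4.05 × 2.33 = 9.4365 → 9.44 m (3 s.f., last digit at the 10^-2 place).
54.224 × 8.24 = 446.80576 → 447 m (3 s.f., last digit at the 10^0 place).
Sum: 456.24226 m; keep the coarser place, 10^0.
Result: 456 m.

456 m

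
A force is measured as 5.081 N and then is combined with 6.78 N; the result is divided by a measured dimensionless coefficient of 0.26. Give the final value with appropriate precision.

46 N

5.081 N + 6.78 N = 11.861 N; the sum is limited to 2 decimal places (4 s.f.).
Carrying full precision, 11.861 ÷ 0.26 = 45.6192307692… N; 0.26 has 2 s.f., so the result keeps min(4, 2) = 2 s.f.
Rounded to 2 significant figures: 46 N.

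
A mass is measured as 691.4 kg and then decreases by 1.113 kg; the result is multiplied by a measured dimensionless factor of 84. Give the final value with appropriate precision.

5.8 × 10⁴ kg

691.4 kg − 1.113 kg = 690.287 kg; the difference is limited to 1 decimal place (4 s.f.).
Carrying full precision, 690.287 × 84 = 57984.108 kg; 84 has 2 s.f., so the result keeps min(4, 2) = 2 s.f.
Rounded to 2 significant figures: 5.8 × 10⁴ kg.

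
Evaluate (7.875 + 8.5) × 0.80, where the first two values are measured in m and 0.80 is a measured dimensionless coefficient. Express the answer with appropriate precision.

7.875 m + 8.5 m = 16.375 m; the sum is limited to 1 decimal place (3 s.f.).
Carrying full precision, 16.375 × 0.80 = 13.1 m; 0.80 has 2 s.f., so the result keeps min(3, 2) = 2 s.f.
Rounded to 2 significant figures: 13 m.

13 m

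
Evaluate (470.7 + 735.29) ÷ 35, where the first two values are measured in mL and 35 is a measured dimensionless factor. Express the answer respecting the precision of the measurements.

470.7 mL + 735.29 mL = 1205.99 mL; the sum is limited to 1 decimal place (5 s.f.).
Carrying full precision, 1205.99 ÷ 35 = 34.4568571429… mL; 35 has 2 s.f., so the result keeps min(5, 2) = 2 s.f.
Rounded to 2 significant figures: 34 mL.

34 mL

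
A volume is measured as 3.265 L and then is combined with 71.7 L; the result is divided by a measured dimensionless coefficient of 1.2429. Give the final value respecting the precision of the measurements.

60.3 L

3.265 L + 71.7 L = 74.965 L; the sum is limited to 1 decimal place (3 s.f.).
Carrying full precision, 74.965 ÷ 1.2429 = 60.3145868533… L; 1.2429 has 5 s.f., so the result keeps min(3, 5) = 3 s.f.
Rounded to 3 significant figures: 60.3 L.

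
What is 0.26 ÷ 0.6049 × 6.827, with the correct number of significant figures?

2.9

0.26 ÷ 0.6049 × 6.827 = 2.93440238056…
Multiplication/division keeps the fewest significant figures: 0.26 → 2 s.f., 0.6049 → 4 s.f., 6.827 → 4 s.f.; limit is 2.
Rounded to 2 significant figures: 2.9.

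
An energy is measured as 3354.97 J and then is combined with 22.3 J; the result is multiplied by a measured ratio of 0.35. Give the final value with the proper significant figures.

3354.97 J + 22.3 J = 3377.27 J; the sum is limited to 1 decimal place (5 s.f.).
Carrying full precision, 3377.27 × 0.35 = 1182.0445 J; 0.35 has 2 s.f., so the result keeps min(5, 2) = 2 s.f.
Rounded to 2 significant figures: 1.2 × 10^3 J.

1.2 × 10^3 J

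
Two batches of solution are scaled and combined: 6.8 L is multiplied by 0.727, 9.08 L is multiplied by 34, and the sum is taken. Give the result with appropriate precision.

6.8 × 0.727 = 4.9436 → 4.9 L (2 s.f., last digit at the 10^-1 place).
9.08 × 34 = 308.72 → 3.1 × 10² L (2 s.f., last digit at the 10^1 place).
Sum: 313.6636 L; keep the coarser place, 10^1.
Result: 3.1 × 10² L.

3.1 × 10² L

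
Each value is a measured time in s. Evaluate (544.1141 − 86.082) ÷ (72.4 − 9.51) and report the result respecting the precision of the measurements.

544.1141 − 86.082 = 458.0321, limited to 3 d.p. → 6 s.f.; 72.4 − 9.51 = 62.89, limited to 1 d.p. → 3 s.f.
Carrying full precision, 458.0321 ÷ 62.89 = 7.2830672603…; keep min(6, 3) = 3 s.f.
Rounded to 3 significant figures: 7.28.

7.28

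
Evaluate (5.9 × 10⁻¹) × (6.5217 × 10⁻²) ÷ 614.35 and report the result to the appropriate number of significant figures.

6.3 × 10⁻⁵

(5.9 × 10⁻¹) × (6.5217 × 10⁻²) ÷ 614.35 = 0.0000626320989664…
Multiplication/division keeps the fewest significant figures: 5.9 × 10⁻¹ → 2 s.f., 6.5217 × 10⁻² → 5 s.f., 614.35 → 5 s.f.; limit is 2.
Rounded to 2 significant figures: 6.3 × 10⁻⁵.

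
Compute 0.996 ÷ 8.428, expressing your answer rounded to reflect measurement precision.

0.996 ÷ 8.428 = 0.11817750356…
Multiplication/division keeps the fewest significant figures: 0.996 → 3 s.f., 8.428 → 4 s.f.; limit is 3.
Rounded to 3 significant figures: 0.118.

0.118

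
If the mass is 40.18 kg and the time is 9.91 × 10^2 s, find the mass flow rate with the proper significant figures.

mass flow rate = 40.18 kg ÷ 9.91 × 10^2 s = 0.0405449041372… kg/s.
40.18 has 4 significant figures; 9.91 × 10^2 has 3.
Division/multiplication keeps the fewest: 3 significant figures.
Rounded: 0.0405 kg/s.

0.0405 kg/s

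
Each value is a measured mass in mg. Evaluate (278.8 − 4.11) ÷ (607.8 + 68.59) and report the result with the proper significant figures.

0.4061

278.8 − 4.11 = 274.69, limited to 1 d.p. → 4 s.f.; 607.8 + 68.59 = 676.39, limited to 1 d.p. → 4 s.f.
Carrying full precision, 274.69 ÷ 676.39 = 0.406111858543…; keep min(4, 4) = 4 s.f.
Rounded to 4 significant figures: 0.4061.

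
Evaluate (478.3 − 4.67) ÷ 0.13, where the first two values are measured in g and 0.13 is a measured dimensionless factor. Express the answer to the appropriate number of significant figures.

478.3 g − 4.67 g = 473.63 g; the difference is limited to 1 decimal place (4 s.f.).
Carrying full precision, 473.63 ÷ 0.13 = 3643.30769231… g; 0.13 has 2 s.f., so the result keeps min(4, 2) = 2 s.f.
Rounded to 2 significant figures: 3.6 × 10³ g.

3.6 × 10³ g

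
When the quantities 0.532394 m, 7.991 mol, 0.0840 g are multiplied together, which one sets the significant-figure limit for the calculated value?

0.0840 g

0.532394 m → 6 s.f.; 7.991 mol → 4 s.f.; 0.0840 g → 3 s.f.
The fewest is 3 significant figures, from 0.0840 g.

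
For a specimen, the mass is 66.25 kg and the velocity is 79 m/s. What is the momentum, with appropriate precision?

5.2 × 10^3 kg·m/s

momentum = 66.25 kg × 79 m/s = 5233.75 kg·m/s.
66.25 has 4 significant figures; 79 has 2.
Division/multiplication keeps the fewest: 2 significant figures.
Rounded: 5.2 × 10^3 kg·m/s.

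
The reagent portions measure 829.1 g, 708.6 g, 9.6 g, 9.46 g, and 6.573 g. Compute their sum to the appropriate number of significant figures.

829.1 g + 708.6 g + 9.6 g + 9.46 g + 6.573 g = 1563.333 g.
Addition/subtraction keeps the fewest decimal places: 829.1 → 1 decimal place, 708.6 → 1 decimal place, 9.6 → 1 decimal place, 9.46 → 2 decimal places, 6.573 → 3 decimal places; limit is 1.
Rounded to 1 decimal place: 1563.3 g.

1563.3 g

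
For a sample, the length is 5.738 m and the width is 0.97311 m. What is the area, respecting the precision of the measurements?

area = 5.738 m × 0.97311 m = 5.58370518 m².
5.738 has 4 significant figures; 0.97311 has 5.
Division/multiplication keeps the fewest: 4 significant figures.
Rounded: 5.584 m².

5.584 m²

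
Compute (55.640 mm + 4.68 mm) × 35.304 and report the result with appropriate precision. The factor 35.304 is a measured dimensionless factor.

2.130 × 10³ mm

55.640 mm + 4.68 mm = 60.320 mm; the sum is limited to 2 decimal places (4 s.f.).
Carrying full precision, 60.320 × 35.304 = 2129.53728 mm; 35.304 has 5 s.f., so the result keeps min(4, 5) = 4 s.f.
Rounded to 4 significant figures: 2.130 × 10³ mm.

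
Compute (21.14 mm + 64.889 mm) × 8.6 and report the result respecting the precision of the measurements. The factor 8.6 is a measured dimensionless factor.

21.14 mm + 64.889 mm = 86.029 mm; the sum is limited to 2 decimal places (4 s.f.).
Carrying full precision, 86.029 × 8.6 = 739.8494 mm; 8.6 has 2 s.f., so the result keeps min(4, 2) = 2 s.f.
Rounded to 2 significant figures: 7.4 × 10^2 mm.

7.4 × 10^2 mm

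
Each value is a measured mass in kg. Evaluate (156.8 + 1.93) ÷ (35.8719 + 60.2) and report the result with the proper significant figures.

156.8 + 1.93 = 158.73, limited to 1 d.p. → 4 s.f.; 35.8719 + 60.2 = 96.0719, limited to 1 d.p. → 3 s.f.
Carrying full precision, 158.73 ÷ 96.0719 = 1.65220007099…; keep min(4, 3) = 3 s.f.
Rounded to 3 significant figures: 1.65.

1.65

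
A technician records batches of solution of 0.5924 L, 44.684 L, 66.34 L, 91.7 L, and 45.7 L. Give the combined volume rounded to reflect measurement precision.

249.0 L

0.5924 L + 44.684 L + 66.34 L + 91.7 L + 45.7 L = 249.0164 L.
Addition/subtraction keeps the fewest decimal places: 0.5924 → 4 decimal places, 44.684 → 3 decimal places, 66.34 → 2 decimal places, 91.7 → 1 decimal place, 45.7 → 1 decimal place; limit is 1.
Rounded to 1 decimal place: 249.0 L.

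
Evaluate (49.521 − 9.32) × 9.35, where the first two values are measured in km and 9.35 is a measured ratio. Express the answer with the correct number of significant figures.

376 km

49.521 km − 9.32 km = 40.201 km; the difference is limited to 2 decimal places (4 s.f.).
Carrying full precision, 40.201 × 9.35 = 375.87935 km; 9.35 has 3 s.f., so the result keeps min(4, 3) = 3 s.f.
Rounded to 3 significant figures: 376 km.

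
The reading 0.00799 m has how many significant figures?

3

0.00799: leading zeros are not significant.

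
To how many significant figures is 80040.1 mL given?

80040.1: zeros between nonzero digits are significant.

6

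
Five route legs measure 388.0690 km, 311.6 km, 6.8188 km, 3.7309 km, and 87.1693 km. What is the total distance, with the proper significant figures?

797.4 km

388.0690 km + 311.6 km + 6.8188 km + 3.7309 km + 87.1693 km = 797.3880 km.
Addition/subtraction keeps the fewest decimal places: 388.0690 → 4 decimal places, 311.6 → 1 decimal place, 6.8188 → 4 decimal places, 3.7309 → 4 decimal places, 87.1693 → 4 decimal places; limit is 1.
Rounded to 1 decimal place: 797.4 km.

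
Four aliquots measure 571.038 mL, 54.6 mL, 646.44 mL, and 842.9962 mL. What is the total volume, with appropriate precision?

571.038 mL + 54.6 mL + 646.44 mL + 842.9962 mL = 2115.0742 mL.
Addition/subtraction keeps the fewest decimal places: 571.038 → 3 decimal places, 54.6 → 1 decimal place, 646.44 → 2 decimal places, 842.9962 → 4 decimal places; limit is 1.
Rounded to 1 decimal place: 2115.1 mL.

2115.1 mL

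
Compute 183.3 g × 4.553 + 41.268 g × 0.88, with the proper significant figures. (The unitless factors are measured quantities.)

183.3 × 4.553 = 834.5649 → 834.6 g (4 s.f., last digit at the 10^-1 place).
41.268 × 0.88 = 36.31584 → 36 g (2 s.f., last digit at the 10^0 place).
Sum: 870.88074 g; keep the coarser place, 10^0.
Result: 871 g.

871 g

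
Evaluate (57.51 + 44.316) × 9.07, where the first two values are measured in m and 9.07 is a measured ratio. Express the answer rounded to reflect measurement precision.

57.51 m + 44.316 m = 101.826 m; the sum is limited to 2 decimal places (5 s.f.).
Carrying full precision, 101.826 × 9.07 = 923.56182 m; 9.07 has 3 s.f., so the result keeps min(5, 3) = 3 s.f.
Rounded to 3 significant figures: 924 m.

924 m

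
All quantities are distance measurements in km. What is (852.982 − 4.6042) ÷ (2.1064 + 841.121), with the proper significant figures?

852.982 − 4.6042 = 848.3778, limited to 3 d.p. → 6 s.f.; 2.1064 + 841.121 = 843.2274, limited to 3 d.p. → 6 s.f.
Carrying full precision, 848.3778 ÷ 843.2274 = 1.00610796091…; keep min(6, 6) = 6 s.f.
Rounded to 6 significant figures: 1.00611.

1.00611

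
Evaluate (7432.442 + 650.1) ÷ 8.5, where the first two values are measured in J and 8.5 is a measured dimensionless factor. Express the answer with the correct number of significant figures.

9.5 × 10² J

7432.442 J + 650.1 J = 8082.542 J; the sum is limited to 1 decimal place (5 s.f.).
Carrying full precision, 8082.542 ÷ 8.5 = 950.887294118… J; 8.5 has 2 s.f., so the result keeps min(5, 2) = 2 s.f.
Rounded to 2 significant figures: 9.5 × 10² J.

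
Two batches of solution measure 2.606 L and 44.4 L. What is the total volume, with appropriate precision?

2.606 L + 44.4 L = 47.006 L.
Addition/subtraction keeps the fewest decimal places: 2.606 → 3 decimal places, 44.4 → 1 decimal place; limit is 1.
Rounded to 1 decimal place: 47.0 L.

47.0 L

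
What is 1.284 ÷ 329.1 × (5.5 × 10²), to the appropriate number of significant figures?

2.1

1.284 ÷ 329.1 × (5.5 × 10²) = 2.14585232452…
Multiplication/division keeps the fewest significant figures: 1.284 → 4 s.f., 329.1 → 4 s.f., 5.5 × 10² → 2 s.f.; limit is 2.
Rounded to 2 significant figures: 2.1.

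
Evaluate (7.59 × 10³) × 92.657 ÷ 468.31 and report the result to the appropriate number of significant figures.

1.50 × 10³

(7.59 × 10³) × 92.657 ÷ 468.31 = 1501.71175076…
Multiplication/division keeps the fewest significant figures: 7.59 × 10³ → 3 s.f., 92.657 → 5 s.f., 468.31 → 5 s.f.; limit is 3.
Rounded to 3 significant figures: 1.50 × 10³.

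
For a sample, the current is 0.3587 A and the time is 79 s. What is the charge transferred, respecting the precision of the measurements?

28 C

charge transferred = 0.3587 A × 79 s = 28.3373 C.
0.3587 has 4 significant figures; 79 has 2.
Division/multiplication keeps the fewest: 2 significant figures.
Rounded: 28 C.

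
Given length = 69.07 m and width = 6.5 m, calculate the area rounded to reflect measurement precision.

4.5 × 10^2 m²

area = 69.07 m × 6.5 m = 448.955 m².
69.07 has 4 significant figures; 6.5 has 2.
Division/multiplication keeps the fewest: 2 significant figures.
Rounded: 4.5 × 10^2 m².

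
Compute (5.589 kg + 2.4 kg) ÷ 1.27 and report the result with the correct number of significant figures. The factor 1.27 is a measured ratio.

5.589 kg + 2.4 kg = 7.989 kg; the sum is limited to 1 decimal place (2 s.f.).
Carrying full precision, 7.989 ÷ 1.27 = 6.2905511811… kg; 1.27 has 3 s.f., so the result keeps min(2, 3) = 2 s.f.
Rounded to 2 significant figures: 6.3 kg.

6.3 kg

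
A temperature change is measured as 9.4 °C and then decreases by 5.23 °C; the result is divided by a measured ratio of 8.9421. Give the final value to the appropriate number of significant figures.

9.4 °C − 5.23 °C = 4.17 °C; the difference is limited to 1 decimal place (2 s.f.).
Carrying full precision, 4.17 ÷ 8.9421 = 0.466333411615… °C; 8.9421 has 5 s.f., so the result keeps min(2, 5) = 2 s.f.
Rounded to 2 significant figures: 0.47 °C.

0.47 °C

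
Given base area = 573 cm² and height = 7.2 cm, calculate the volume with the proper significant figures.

volume = 573 cm² × 7.2 cm = 4125.6 cm³.
573 has 3 significant figures; 7.2 has 2.
Division/multiplication keeps the fewest: 2 significant figures.
Rounded: 4.1 × 10³ cm³.

4.1 × 10³ cm³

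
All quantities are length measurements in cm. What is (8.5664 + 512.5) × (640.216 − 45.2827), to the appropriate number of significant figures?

3.100 × 10⁵ cm²

8.5664 + 512.5 = 521.0664, limited to 1 d.p. → 4 s.f.; 640.216 − 45.2827 = 594.9333, limited to 3 d.p. → 6 s.f.
Carrying full precision, 521.0664 × 594.9333 = 309999.752871…; keep min(4, 6) = 4 s.f.
Rounded to 4 significant figures: 3.100 × 10⁵ cm².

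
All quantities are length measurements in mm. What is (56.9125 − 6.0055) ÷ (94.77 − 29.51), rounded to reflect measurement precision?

0.7801

56.9125 − 6.0055 = 50.9070, limited to 4 d.p. → 6 s.f.; 94.77 − 29.51 = 65.26, limited to 2 d.p. → 4 s.f.
Carrying full precision, 50.9070 ÷ 65.26 = 0.780064357953…; keep min(6, 4) = 4 s.f.
Rounded to 4 significant figures: 0.7801.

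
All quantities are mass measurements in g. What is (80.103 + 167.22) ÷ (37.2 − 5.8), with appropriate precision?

80.103 + 167.22 = 247.323, limited to 2 d.p. → 5 s.f.; 37.2 − 5.8 = 31.4, limited to 1 d.p. → 3 s.f.
Carrying full precision, 247.323 ÷ 31.4 = 7.87652866242…; keep min(5, 3) = 3 s.f.
Rounded to 3 significant figures: 7.88.

7.88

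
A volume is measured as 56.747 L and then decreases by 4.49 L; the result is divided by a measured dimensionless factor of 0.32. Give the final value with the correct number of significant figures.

1.6 × 10^2 L

56.747 L − 4.49 L = 52.257 L; the difference is limited to 2 decimal places (4 s.f.).
Carrying full precision, 52.257 ÷ 0.32 = 163.303125 L; 0.32 has 2 s.f., so the result keeps min(4, 2) = 2 s.f.
Rounded to 2 significant figures: 1.6 × 10^2 L.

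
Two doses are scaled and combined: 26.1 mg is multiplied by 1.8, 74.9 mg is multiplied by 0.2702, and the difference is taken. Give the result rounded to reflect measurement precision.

27 mg

26.1 × 1.8 = 46.98 → 47 mg (2 s.f., last digit at the 10^0 place).
74.9 × 0.2702 = 20.23798 → 20.2 mg (3 s.f., last digit at the 10^-1 place).
Difference: 26.74202 mg; keep the coarser place, 10^0.
Result: 27 mg.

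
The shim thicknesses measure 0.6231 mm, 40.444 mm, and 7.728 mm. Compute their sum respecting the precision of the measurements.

48.795 mm

0.6231 mm + 40.444 mm + 7.728 mm = 48.7951 mm.
Addition/subtraction keeps the fewest decimal places: 0.6231 → 4 decimal places, 40.444 → 3 decimal places, 7.728 → 3 decimal places; limit is 3.
Rounded to 3 decimal places: 48.795 mm.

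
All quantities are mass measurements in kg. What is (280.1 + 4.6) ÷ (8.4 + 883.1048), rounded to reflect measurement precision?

0.3193

280.1 + 4.6 = 284.7, limited to 1 d.p. → 4 s.f.; 8.4 + 883.1048 = 891.5048, limited to 1 d.p. → 4 s.f.
Carrying full precision, 284.7 ÷ 891.5048 = 0.319347691678…; keep min(4, 4) = 4 s.f.
Rounded to 4 significant figures: 0.3193.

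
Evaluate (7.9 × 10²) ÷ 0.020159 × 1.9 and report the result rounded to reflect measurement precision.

(7.9 × 10²) ÷ 0.020159 × 1.9 = 74458.0584354…
Multiplication/division keeps the fewest significant figures: 7.9 × 10² → 2 s.f., 0.020159 → 5 s.f., 1.9 → 2 s.f.; limit is 2.
Rounded to 2 significant figures: 7.4 × 10⁴.

7.4 × 10⁴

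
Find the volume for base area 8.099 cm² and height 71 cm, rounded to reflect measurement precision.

volume = 8.099 cm² × 71 cm = 575.029 cm³.
8.099 has 4 significant figures; 71 has 2.
Division/multiplication keeps the fewest: 2 significant figures.
Rounded: 5.8 × 10^2 cm³.

5.8 × 10^2 cm³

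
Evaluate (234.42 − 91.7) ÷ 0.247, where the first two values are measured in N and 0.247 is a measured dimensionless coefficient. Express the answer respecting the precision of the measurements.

578 N

234.42 N − 91.7 N = 142.72 N; the difference is limited to 1 decimal place (4 s.f.).
Carrying full precision, 142.72 ÷ 0.247 = 577.813765182… N; 0.247 has 3 s.f., so the result keeps min(4, 3) = 3 s.f.
Rounded to 3 significant figures: 578 N.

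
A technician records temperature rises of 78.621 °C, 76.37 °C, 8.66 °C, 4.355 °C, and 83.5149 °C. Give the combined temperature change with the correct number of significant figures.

251.52 °C

78.621 °C + 76.37 °C + 8.66 °C + 4.355 °C + 83.5149 °C = 251.5209 °C.
Addition/subtraction keeps the fewest decimal places: 78.621 → 3 decimal places, 76.37 → 2 decimal places, 8.66 → 2 decimal places, 4.355 → 3 decimal places, 83.5149 → 4 decimal places; limit is 2.
Rounded to 2 decimal places: 251.52 °C.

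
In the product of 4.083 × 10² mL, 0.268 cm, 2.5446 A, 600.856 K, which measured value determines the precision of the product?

0.268 cm

4.083 × 10² mL → 4 s.f.; 0.268 cm → 3 s.f.; 2.5446 A → 5 s.f.; 600.856 K → 6 s.f.
The fewest is 3 significant figures, from 0.268 cm.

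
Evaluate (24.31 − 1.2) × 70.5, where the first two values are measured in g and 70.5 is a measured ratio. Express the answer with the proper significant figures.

24.31 g − 1.2 g = 23.11 g; the difference is limited to 1 decimal place (3 s.f.).
Carrying full precision, 23.11 × 70.5 = 1629.255 g; 70.5 has 3 s.f., so the result keeps min(3, 3) = 3 s.f.
Rounded to 3 significant figures: 1.63 × 10^3 g.

1.63 × 10^3 g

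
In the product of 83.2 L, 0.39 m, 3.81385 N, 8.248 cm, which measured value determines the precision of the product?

0.39 m

83.2 L → 3 s.f.; 0.39 m → 2 s.f.; 3.81385 N → 6 s.f.; 8.248 cm → 4 s.f.
The fewest is 2 significant figures, from 0.39 m.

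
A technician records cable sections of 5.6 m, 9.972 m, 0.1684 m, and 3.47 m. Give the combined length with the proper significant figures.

5.6 m + 9.972 m + 0.1684 m + 3.47 m = 19.2104 m.
Addition/subtraction keeps the fewest decimal places: 5.6 → 1 decimal place, 9.972 → 3 decimal places, 0.1684 → 4 decimal places, 3.47 → 2 decimal places; limit is 1.
Rounded to 1 decimal place: 19.2 m.

19.2 m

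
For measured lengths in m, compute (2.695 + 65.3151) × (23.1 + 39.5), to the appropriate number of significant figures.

4.26 × 10^3 m²

2.695 + 65.3151 = 68.0101, limited to 3 d.p. → 5 s.f.; 23.1 + 39.5 = 62.6, limited to 1 d.p. → 3 s.f.
Carrying full precision, 68.0101 × 62.6 = 4257.43226; keep min(5, 3) = 3 s.f.
Rounded to 3 significant figures: 4.26 × 10^3 m².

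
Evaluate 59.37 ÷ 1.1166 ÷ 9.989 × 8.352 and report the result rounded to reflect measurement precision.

59.37 ÷ 1.1166 ÷ 9.989 × 8.352 = 44.4567691844…
Multiplication/division keeps the fewest significant figures: 59.37 → 4 s.f., 1.1166 → 5 s.f., 9.989 → 4 s.f., 8.352 → 4 s.f.; limit is 4.
Rounded to 4 significant figures: 44.46.

44.46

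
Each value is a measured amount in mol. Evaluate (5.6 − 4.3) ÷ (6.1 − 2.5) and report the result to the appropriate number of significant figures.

5.6 − 4.3 = 1.3, limited to 1 d.p. → 2 s.f.; 6.1 − 2.5 = 3.6, limited to 1 d.p. → 2 s.f.
Carrying full precision, 1.3 ÷ 3.6 = 0.361111111111…; keep min(2, 2) = 2 s.f.
Rounded to 2 significant figures: 0.36.

0.36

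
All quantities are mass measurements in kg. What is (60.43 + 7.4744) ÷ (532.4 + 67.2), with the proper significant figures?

0.1132

60.43 + 7.4744 = 67.9044, limited to 2 d.p. → 4 s.f.; 532.4 + 67.2 = 599.6, limited to 1 d.p. → 4 s.f.
Carrying full precision, 67.9044 ÷ 599.6 = 0.113249499666…; keep min(4, 4) = 4 s.f.
Rounded to 4 significant figures: 0.1132.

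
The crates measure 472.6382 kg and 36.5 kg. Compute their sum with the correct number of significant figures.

509.1 kg

472.6382 kg + 36.5 kg = 509.1382 kg.
Addition/subtraction keeps the fewest decimal places: 472.6382 → 4 decimal places, 36.5 → 1 decimal place; limit is 1.
Rounded to 1 decimal place: 509.1 kg.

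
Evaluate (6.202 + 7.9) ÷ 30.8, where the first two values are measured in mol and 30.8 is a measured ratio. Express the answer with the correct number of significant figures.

4.58 × 10⁻¹ mol

6.202 mol + 7.9 mol = 14.102 mol; the sum is limited to 1 decimal place (3 s.f.).
Carrying full precision, 14.102 ÷ 30.8 = 0.457857142857… mol; 30.8 has 3 s.f., so the result keeps min(3, 3) = 3 s.f.
Rounded to 3 significant figures: 4.58 × 10⁻¹ mol.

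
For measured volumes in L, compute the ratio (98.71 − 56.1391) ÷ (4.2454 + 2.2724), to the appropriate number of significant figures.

6.531

98.71 − 56.1391 = 42.5709, limited to 2 d.p. → 4 s.f.; 4.2454 + 2.2724 = 6.5178, limited to 4 d.p. → 5 s.f.
Carrying full precision, 42.5709 ÷ 6.5178 = 6.53148301574…; keep min(4, 5) = 4 s.f.
Rounded to 4 significant figures: 6.531.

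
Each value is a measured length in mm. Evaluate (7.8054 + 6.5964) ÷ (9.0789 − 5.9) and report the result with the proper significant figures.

7.8054 + 6.5964 = 14.4018, limited to 4 d.p. → 6 s.f.; 9.0789 − 5.9 = 3.1789, limited to 1 d.p. → 2 s.f.
Carrying full precision, 14.4018 ÷ 3.1789 = 4.53043505615…; keep min(6, 2) = 2 s.f.
Rounded to 2 significant figures: 4.5.

4.5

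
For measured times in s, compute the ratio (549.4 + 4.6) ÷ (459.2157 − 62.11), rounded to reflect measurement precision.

549.4 + 4.6 = 554.0, limited to 1 d.p. → 4 s.f.; 459.2157 − 62.11 = 397.1057, limited to 2 d.p. → 5 s.f.
Carrying full precision, 554.0 ÷ 397.1057 = 1.39509455543…; keep min(4, 5) = 4 s.f.
Rounded to 4 significant figures: 1.395.

1.395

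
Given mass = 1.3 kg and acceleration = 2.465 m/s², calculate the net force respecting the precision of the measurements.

3.2 N

net force = 1.3 kg × 2.465 m/s² = 3.2045 N.
1.3 has 2 significant figures; 2.465 has 4.
Division/multiplication keeps the fewest: 2 significant figures.
Rounded: 3.2 N.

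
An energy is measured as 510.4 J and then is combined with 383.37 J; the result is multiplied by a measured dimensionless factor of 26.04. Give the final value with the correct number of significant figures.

510.4 J + 383.37 J = 893.77 J; the sum is limited to 1 decimal place (4 s.f.).
Carrying full precision, 893.77 × 26.04 = 23273.7708 J; 26.04 has 4 s.f., so the result keeps min(4, 4) = 4 s.f.
Rounded to 4 significant figures: 2.327 × 10⁴ J.

2.327 × 10⁴ J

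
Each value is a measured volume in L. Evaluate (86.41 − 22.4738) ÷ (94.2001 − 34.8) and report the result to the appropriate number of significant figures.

1.08

86.41 − 22.4738 = 63.9362, limited to 2 d.p. → 4 s.f.; 94.2001 − 34.8 = 59.4001, limited to 1 d.p. → 3 s.f.
Carrying full precision, 63.9362 ÷ 59.4001 = 1.0763651913…; keep min(4, 3) = 3 s.f.
Rounded to 3 significant figures: 1.08.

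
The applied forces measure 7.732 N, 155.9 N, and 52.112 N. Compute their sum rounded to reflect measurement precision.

215.7 N

7.732 N + 155.9 N + 52.112 N = 215.744 N.
Addition/subtraction keeps the fewest decimal places: 7.732 → 3 decimal places, 155.9 → 1 decimal place, 52.112 → 3 decimal places; limit is 1.
Rounded to 1 decimal place: 215.7 N.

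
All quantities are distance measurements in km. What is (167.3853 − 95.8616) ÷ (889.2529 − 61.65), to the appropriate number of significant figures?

167.3853 − 95.8616 = 71.5237, limited to 4 d.p. → 6 s.f.; 889.2529 − 61.65 = 827.6029, limited to 2 d.p. → 5 s.f.
Carrying full precision, 71.5237 ÷ 827.6029 = 0.0864227276149…; keep min(6, 5) = 5 s.f.
Rounded to 5 significant figures: 0.086423.

0.086423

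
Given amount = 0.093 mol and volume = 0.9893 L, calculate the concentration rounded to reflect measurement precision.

0.094 mol/L

concentration = 0.093 mol ÷ 0.9893 L = 0.0940058627312… mol/L.
0.093 has 2 significant figures; 0.9893 has 4.
Division/multiplication keeps the fewest: 2 significant figures.
Rounded: 0.094 mol/L.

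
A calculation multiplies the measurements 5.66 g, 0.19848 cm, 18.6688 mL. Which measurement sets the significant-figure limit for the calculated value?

5.66 g

5.66 g → 3 s.f.; 0.19848 cm → 5 s.f.; 18.6688 mL → 6 s.f.
The fewest is 3 significant figures, from 5.66 g.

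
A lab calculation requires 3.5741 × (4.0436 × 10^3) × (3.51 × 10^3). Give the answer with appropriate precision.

5.07 × 10^7

3.5741 × (4.0436 × 10^3) × (3.51 × 10^3) = 50727329.9676
Multiplication/division keeps the fewest significant figures: 3.5741 → 5 s.f., 4.0436 × 10^3 → 5 s.f., 3.51 × 10^3 → 3 s.f.; limit is 3.
Rounded to 3 significant figures: 5.07 × 10^7.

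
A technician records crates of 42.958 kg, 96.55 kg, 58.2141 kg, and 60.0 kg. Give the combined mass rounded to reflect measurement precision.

42.958 kg + 96.55 kg + 58.2141 kg + 60.0 kg = 257.7221 kg.
Addition/subtraction keeps the fewest decimal places: 42.958 → 3 decimal places, 96.55 → 2 decimal places, 58.2141 → 4 decimal places, 60.0 → 1 decimal place; limit is 1.
Rounded to 1 decimal place: 257.7 kg.

257.7 kg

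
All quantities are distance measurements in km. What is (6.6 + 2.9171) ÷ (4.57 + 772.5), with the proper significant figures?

6.6 + 2.9171 = 9.5171, limited to 1 d.p. → 2 s.f.; 4.57 + 772.5 = 777.07, limited to 1 d.p. → 4 s.f.
Carrying full precision, 9.5171 ÷ 777.07 = 0.0122474165777…; keep min(2, 4) = 2 s.f.
Rounded to 2 significant figures: 1.2 × 10^-2.

1.2 × 10^-2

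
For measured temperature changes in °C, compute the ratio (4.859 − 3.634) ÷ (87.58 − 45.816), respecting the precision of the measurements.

0.02933

4.859 − 3.634 = 1.225, limited to 3 d.p. → 4 s.f.; 87.58 − 45.816 = 41.764, limited to 2 d.p. → 4 s.f.
Carrying full precision, 1.225 ÷ 41.764 = 0.0293314816588…; keep min(4, 4) = 4 s.f.
Rounded to 4 significant figures: 0.02933.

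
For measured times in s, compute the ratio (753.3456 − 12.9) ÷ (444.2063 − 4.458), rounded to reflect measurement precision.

1.684

753.3456 − 12.9 = 740.4456, limited to 1 d.p. → 4 s.f.; 444.2063 − 4.458 = 439.7483, limited to 3 d.p. → 6 s.f.
Carrying full precision, 740.4456 ÷ 439.7483 = 1.68379411586…; keep min(4, 6) = 4 s.f.
Rounded to 4 significant figures: 1.684.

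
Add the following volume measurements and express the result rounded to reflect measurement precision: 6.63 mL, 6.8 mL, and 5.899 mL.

6.63 mL + 6.8 mL + 5.899 mL = 19.329 mL.
Addition/subtraction keeps the fewest decimal places: 6.63 → 2 decimal places, 6.8 → 1 decimal place, 5.899 → 3 decimal places; limit is 1.
Rounded to 1 decimal place: 19.3 mL.

19.3 mL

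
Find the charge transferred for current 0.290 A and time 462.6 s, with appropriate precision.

134 C

charge transferred = 0.290 A × 462.6 s = 134.154 C.
0.290 has 3 significant figures; 462.6 has 4.
Division/multiplication keeps the fewest: 3 significant figures.
Rounded: 134 C.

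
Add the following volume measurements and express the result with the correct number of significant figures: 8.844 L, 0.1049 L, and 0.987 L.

9.936 L

8.844 L + 0.1049 L + 0.987 L = 9.9359 L.
Addition/subtraction keeps the fewest decimal places: 8.844 → 3 decimal places, 0.1049 → 4 decimal places, 0.987 → 3 decimal places; limit is 3.
Rounded to 3 decimal places: 9.936 L.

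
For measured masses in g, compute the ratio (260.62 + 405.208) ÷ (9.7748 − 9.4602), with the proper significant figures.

260.62 + 405.208 = 665.828, limited to 2 d.p. → 5 s.f.; 9.7748 − 9.4602 = 0.3146, limited to 4 d.p. → 4 s.f.
Carrying full precision, 665.828 ÷ 0.3146 = 2116.42720915…; keep min(5, 4) = 4 s.f.
Rounded to 4 significant figures: 2116.

2116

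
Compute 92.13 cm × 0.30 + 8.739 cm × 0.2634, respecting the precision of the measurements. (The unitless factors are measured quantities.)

92.13 × 0.30 = 27.639 → 28 cm (2 s.f., last digit at the 10^0 place).
8.739 × 0.2634 = 2.3018526 → 2.302 cm (4 s.f., last digit at the 10^-3 place).
Sum: 29.9408526 cm; keep the coarser place, 10^0.
Result: 30. cm.

30. cm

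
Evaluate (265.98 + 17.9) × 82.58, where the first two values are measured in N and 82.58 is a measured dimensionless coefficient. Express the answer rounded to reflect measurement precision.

2.344 × 10^4 N

265.98 N + 17.9 N = 283.88 N; the sum is limited to 1 decimal place (4 s.f.).
Carrying full precision, 283.88 × 82.58 = 23442.8104 N; 82.58 has 4 s.f., so the result keeps min(4, 4) = 4 s.f.
Rounded to 4 significant figures: 2.344 × 10^4 N.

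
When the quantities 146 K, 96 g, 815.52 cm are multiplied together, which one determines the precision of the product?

146 K → 3 s.f.; 96 g → 2 s.f.; 815.52 cm → 5 s.f.
The fewest is 2 significant figures, from 96 g.

96 g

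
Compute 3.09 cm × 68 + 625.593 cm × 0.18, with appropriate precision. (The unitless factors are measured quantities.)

3.2 × 10^2 cm

3.09 × 68 = 210.12 → 2.1 × 10^2 cm (2 s.f., last digit at the 10^1 place).
625.593 × 0.18 = 112.60674 → 1.1 × 10^2 cm (2 s.f., last digit at the 10^1 place).
Sum: 322.72674 cm; keep the coarser place, 10^1.
Result: 3.2 × 10^2 cm.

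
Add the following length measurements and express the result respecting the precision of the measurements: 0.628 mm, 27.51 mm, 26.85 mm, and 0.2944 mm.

55.28 mm

0.628 mm + 27.51 mm + 26.85 mm + 0.2944 mm = 55.2824 mm.
Addition/subtraction keeps the fewest decimal places: 0.628 → 3 decimal places, 27.51 → 2 decimal places, 26.85 → 2 decimal places, 0.2944 → 4 decimal places; limit is 2.
Rounded to 2 decimal places: 55.28 mm.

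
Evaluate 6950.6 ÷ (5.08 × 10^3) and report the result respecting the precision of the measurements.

6950.6 ÷ (5.08 × 10^3) = 1.36822834646…
Multiplication/division keeps the fewest significant figures: 6950.6 → 5 s.f., 5.08 × 10^3 → 3 s.f.; limit is 3.
Rounded to 3 significant figures: 1.37.

1.37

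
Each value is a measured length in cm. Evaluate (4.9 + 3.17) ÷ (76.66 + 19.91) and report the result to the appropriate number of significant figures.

8.4 × 10⁻²

4.9 + 3.17 = 8.07, limited to 1 d.p. → 2 s.f.; 76.66 + 19.91 = 96.57, limited to 2 d.p. → 4 s.f.
Carrying full precision, 8.07 ÷ 96.57 = 0.0835663249456…; keep min(2, 4) = 2 s.f.
Rounded to 2 significant figures: 8.4 × 10⁻².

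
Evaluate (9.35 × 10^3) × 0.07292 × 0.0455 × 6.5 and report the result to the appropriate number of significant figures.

(9.35 × 10^3) × 0.07292 × 0.0455 × 6.5 = 201.6429415
Multiplication/division keeps the fewest significant figures: 9.35 × 10^3 → 3 s.f., 0.07292 → 4 s.f., 0.0455 → 3 s.f., 6.5 → 2 s.f.; limit is 2.
Rounded to 2 significant figures: 2.0 × 10^2.

2.0 × 10^2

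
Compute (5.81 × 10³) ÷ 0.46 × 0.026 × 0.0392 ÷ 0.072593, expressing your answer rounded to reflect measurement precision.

(5.81 × 10³) ÷ 0.46 × 0.026 × 0.0392 ÷ 0.072593 = 177.330309127…
Multiplication/division keeps the fewest significant figures: 5.81 × 10³ → 3 s.f., 0.46 → 2 s.f., 0.026 → 2 s.f., 0.0392 → 3 s.f., 0.072593 → 5 s.f.; limit is 2.
Rounded to 2 significant figures: 1.8 × 10².

1.8 × 10²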